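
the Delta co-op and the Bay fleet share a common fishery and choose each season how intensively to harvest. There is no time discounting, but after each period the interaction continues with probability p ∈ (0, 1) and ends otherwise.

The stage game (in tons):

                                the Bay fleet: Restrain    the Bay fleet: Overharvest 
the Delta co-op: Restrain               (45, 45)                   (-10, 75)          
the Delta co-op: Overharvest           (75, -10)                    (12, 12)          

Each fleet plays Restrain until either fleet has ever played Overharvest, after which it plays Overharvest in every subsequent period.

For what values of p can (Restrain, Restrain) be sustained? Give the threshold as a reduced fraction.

10/21

Expected cooperation value is 45 + p·45 + p²·45 + … = 45/(1−p); deviation gives 75 + p·12/(1−p).
45 ≥ 75(1−p) + 12p ⇒ 63p ≥ 30 ⇒ p ≥ 30/63 = 10/21.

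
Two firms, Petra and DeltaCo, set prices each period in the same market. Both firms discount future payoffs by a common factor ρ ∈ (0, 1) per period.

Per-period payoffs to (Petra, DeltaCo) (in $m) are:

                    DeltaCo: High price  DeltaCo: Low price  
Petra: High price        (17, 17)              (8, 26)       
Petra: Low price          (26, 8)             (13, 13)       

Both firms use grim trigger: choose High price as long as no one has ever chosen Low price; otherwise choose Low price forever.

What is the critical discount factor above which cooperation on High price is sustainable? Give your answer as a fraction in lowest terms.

Under grim trigger the critical discount factor is (T−C)/(T−P) with T = 26, C = 17, P = 13.
ρ* = (26−17)/(26−13) = 9/13.

9/13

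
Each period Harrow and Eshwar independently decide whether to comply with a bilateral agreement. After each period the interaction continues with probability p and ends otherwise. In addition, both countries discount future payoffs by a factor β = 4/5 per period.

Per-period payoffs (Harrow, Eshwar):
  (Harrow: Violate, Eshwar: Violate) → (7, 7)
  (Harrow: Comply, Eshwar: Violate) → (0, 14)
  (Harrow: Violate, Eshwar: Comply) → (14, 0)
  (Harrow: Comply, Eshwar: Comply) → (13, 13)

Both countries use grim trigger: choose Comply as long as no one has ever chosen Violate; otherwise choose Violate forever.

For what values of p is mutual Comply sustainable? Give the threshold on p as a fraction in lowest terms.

5/28

With continuation probability p and discount β, the effective per-period discount factor is βp.
Grim-trigger IC: βp ≥ (14−13)/(14−7) = 1/7.
So p ≥ (1/7)/(4/5) = 5/28.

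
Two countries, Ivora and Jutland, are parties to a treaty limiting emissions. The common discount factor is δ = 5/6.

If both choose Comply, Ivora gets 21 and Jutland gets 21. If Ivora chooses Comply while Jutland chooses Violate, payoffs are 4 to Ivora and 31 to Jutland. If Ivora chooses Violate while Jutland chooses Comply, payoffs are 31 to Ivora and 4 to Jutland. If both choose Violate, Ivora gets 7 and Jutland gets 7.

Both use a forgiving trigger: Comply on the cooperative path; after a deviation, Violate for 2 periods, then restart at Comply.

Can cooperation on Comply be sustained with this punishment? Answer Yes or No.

Yes

A one-shot deviation gives 31 now, then 7 for 2 periods, then back to 21.
Gain from deviating: (31−21) today; loss: (21−7) in each of the next 2 periods.
No-deviation condition: (21−7)(δ+…+δ^2) ≥ 31−21, i.e. δ+…+δ^2 ≥ 5/7.
At δ = 5/6: δ+…+δ^2 = 1.5278 ≥ 0.7143.
So cooperation is sustainable.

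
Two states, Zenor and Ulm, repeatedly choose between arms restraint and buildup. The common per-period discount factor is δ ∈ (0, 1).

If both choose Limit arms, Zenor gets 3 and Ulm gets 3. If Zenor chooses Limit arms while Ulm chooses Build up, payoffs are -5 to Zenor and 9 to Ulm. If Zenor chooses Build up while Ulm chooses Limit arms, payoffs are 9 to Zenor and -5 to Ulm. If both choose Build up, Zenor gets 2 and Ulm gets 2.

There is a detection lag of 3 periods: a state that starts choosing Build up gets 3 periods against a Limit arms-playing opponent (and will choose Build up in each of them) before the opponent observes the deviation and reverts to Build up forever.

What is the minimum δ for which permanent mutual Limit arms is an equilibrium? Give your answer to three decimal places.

A deviator earns 9 for 3 periods, then 2 forever; cooperating earns 3 forever. Multiplying the IC by (1−δ):
3 ≥ 9(1−δ^3) + 2δ^3, so 7·δ^3 ≥ 6 and δ^3 ≥ 6/7.
δ ≥ (6/7)^(1/3) ≈ 0.950.

0.950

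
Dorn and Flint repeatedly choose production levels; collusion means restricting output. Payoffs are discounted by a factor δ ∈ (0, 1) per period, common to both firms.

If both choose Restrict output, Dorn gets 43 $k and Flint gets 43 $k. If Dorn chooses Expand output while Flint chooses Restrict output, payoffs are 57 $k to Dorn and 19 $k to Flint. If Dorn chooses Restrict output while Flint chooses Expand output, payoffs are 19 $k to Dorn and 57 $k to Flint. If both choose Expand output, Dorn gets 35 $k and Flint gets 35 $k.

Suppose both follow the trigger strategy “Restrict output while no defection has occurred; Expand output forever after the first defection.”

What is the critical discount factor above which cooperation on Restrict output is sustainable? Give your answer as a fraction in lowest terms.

Cooperation forever yields 43 each period: 43/(1−δ).
Deviating yields 57 once, then 35 forever: 57 + 35δ/(1−δ).
No profitable deviation requires 43/(1−δ) ≥ 57 + 35δ/(1−δ).
Multiplying by (1−δ): 43 ≥ 57(1−δ) + 35δ = 57 − 22δ.
So 22δ ≥ 14, i.e. δ ≥ 14/22 = 7/11.

7/11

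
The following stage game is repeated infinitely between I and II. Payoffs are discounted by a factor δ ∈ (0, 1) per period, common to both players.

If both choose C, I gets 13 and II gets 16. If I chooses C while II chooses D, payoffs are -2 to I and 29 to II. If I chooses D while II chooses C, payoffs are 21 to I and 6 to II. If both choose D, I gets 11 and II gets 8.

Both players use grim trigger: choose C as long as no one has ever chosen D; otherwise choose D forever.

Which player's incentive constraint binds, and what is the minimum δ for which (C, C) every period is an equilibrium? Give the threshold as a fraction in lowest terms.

I; δ ≥ 4/5

I's threshold: (21−13)/(21−11) = 4/5.
II's threshold: (29−16)/(29−8) = 13/21.
4/5 > 13/21, so I binds and δ* = 4/5.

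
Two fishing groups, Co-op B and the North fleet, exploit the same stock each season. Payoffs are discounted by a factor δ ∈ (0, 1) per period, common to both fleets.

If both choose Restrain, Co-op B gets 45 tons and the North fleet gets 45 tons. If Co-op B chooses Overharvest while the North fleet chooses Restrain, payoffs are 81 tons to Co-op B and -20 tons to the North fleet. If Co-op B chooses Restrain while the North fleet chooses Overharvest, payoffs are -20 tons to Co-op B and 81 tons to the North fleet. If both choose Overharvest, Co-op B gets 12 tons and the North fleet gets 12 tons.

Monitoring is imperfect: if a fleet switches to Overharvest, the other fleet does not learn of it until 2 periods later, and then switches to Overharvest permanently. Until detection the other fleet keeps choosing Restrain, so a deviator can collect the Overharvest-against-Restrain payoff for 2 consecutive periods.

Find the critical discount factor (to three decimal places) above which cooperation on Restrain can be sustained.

Deviating for the 2 undetected periods gains 81−45 = 36 per period over cooperation, then loses 45−12 = 33 per period forever once punishment starts.
Gain: 36(1 + δ + … + δ^1); loss: 33·δ^2/(1−δ).
No profitable deviation ⇔ 36(1−δ^2) ≤ 33·δ^2, i.e. δ^2 ≥ 36/(36+33) = 12/23.
Hence δ ≥ (12/23)^(1/2) ≈ 0.722.

0.722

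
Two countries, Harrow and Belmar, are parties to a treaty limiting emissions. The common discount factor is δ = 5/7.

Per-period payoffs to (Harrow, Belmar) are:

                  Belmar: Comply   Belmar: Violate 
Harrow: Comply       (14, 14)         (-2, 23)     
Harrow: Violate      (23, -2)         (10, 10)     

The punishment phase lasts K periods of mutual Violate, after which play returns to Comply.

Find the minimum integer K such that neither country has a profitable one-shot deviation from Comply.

7

No profitable deviation requires (14−10)(δ+…+δ^K) ≥ 23−14, i.e. δ+…+δ^K ≥ 9/4 ≈ 2.2500.
With δ = 5/7, the partial sums are K=1: 0.7143, K=2: 1.2245, …, K=5: 2.0352, K=6: 2.1680, K=7: 2.2628.
K = 7 is the first length at which the sum reaches 2.2500.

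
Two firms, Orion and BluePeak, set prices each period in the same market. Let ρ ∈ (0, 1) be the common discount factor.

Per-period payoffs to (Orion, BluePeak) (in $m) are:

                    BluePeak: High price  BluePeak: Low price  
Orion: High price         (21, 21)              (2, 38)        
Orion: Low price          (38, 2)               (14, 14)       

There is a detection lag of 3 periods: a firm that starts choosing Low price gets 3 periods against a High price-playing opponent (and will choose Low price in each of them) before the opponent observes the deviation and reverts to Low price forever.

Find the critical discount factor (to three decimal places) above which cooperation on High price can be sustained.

0.891

A deviator earns 38 for 3 periods, then 14 forever; cooperating earns 21 forever. Multiplying the IC by (1−ρ):
21 ≥ 38(1−ρ^3) + 14ρ^3, so 24·ρ^3 ≥ 17 and ρ^3 ≥ 17/24.
ρ ≥ (17/24)^(1/3) ≈ 0.891.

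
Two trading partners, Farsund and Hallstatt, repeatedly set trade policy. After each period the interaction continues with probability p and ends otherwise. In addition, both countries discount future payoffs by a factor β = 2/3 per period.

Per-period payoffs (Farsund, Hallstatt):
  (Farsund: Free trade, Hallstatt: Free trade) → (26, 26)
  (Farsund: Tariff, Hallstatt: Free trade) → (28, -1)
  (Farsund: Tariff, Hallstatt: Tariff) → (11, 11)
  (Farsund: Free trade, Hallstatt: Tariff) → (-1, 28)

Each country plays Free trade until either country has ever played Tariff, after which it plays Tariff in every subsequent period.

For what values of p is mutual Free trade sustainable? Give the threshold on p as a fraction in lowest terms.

3/17

Expected continuation weight on next period's payoff is β·p = 2/3·p, which plays the role of the discount factor.
Cooperation requires 2/3·p ≥ (28−26)/(28−11) = 2/17, hence p ≥ 3/17.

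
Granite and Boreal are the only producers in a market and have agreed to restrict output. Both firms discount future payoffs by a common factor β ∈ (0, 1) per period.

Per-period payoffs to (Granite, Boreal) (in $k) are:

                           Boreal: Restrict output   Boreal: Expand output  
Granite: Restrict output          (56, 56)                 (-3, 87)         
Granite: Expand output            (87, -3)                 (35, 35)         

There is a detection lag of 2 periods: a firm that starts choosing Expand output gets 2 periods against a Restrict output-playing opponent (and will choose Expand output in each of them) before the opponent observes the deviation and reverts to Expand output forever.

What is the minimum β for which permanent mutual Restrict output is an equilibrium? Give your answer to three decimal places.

0.772

The best deviation is to choose Expand output for all 2 undetected periods, earning 87 each, then 35 forever once detected.
Deviation value: 87(1−β^2)/(1−β) + 35β^2/(1−β); cooperation value: 56/(1−β).
IC: 56 ≥ 87(1−β^2) + 35β^2 = 87 − 52β^2.
So β^2 ≥ 31/52, giving β ≥ (31/52)^(1/2) ≈ 0.772.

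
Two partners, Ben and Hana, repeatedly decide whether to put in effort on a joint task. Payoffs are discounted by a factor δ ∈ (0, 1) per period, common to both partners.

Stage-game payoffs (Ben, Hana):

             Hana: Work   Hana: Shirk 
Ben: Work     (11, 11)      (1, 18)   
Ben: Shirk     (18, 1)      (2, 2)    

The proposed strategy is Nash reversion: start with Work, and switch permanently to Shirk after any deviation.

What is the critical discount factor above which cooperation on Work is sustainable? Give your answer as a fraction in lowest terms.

7/16

Cooperation forever yields 11 each period: 11/(1−δ).
Deviating yields 18 once, then 2 forever: 18 + 2δ/(1−δ).
No profitable deviation requires 11/(1−δ) ≥ 18 + 2δ/(1−δ).
Multiplying by (1−δ): 11 ≥ 18(1−δ) + 2δ = 18 − 16δ.
So 16δ ≥ 7, i.e. δ ≥ 7/16.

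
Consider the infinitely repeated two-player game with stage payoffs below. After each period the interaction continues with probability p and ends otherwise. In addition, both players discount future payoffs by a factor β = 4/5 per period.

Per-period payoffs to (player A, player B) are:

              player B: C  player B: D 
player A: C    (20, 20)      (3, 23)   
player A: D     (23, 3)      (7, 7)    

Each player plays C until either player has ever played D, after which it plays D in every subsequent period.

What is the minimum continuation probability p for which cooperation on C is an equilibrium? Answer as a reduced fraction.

15/64

With continuation probability p and discount β, the effective per-period discount factor is βp.
Grim-trigger IC: βp ≥ (23−20)/(23−7) = 3/16.
So p ≥ (3/16)/(4/5) = 15/64.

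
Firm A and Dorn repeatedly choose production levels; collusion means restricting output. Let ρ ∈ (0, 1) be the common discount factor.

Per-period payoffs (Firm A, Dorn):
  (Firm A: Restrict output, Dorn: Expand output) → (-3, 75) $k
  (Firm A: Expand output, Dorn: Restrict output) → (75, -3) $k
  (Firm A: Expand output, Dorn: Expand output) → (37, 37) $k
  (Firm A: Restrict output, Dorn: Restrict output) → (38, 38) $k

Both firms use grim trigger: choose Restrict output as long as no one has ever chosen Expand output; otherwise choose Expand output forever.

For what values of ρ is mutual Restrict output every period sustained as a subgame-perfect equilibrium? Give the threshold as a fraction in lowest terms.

37/38

Under grim trigger the critical discount factor is (T−C)/(T−P) with T = 75, C = 38, P = 37.
ρ* = (75−38)/(75−37) = 37/38.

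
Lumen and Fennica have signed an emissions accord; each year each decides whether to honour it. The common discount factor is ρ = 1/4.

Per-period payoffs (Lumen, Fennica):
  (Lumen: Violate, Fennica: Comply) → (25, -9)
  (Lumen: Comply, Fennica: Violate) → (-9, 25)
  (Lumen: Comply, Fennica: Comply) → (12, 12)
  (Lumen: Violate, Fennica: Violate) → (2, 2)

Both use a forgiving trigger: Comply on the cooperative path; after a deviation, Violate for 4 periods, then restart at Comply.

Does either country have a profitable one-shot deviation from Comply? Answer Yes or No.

Yes

IC: ρ+…+ρ^4 ≥ (25−12)/(12−2) = 13/10.
At ρ = 1/4: partial sum = 0.3320 < 1.3000. Cooperation not sustainable.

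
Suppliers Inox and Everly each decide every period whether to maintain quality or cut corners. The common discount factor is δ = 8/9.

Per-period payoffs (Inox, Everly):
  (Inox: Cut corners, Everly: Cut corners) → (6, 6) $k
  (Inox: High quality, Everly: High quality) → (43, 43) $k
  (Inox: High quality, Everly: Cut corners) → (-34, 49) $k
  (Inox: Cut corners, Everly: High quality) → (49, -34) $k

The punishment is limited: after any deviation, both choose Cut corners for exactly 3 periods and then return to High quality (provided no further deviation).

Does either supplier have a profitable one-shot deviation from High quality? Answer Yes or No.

No

Comparing payoff streams over the 4 periods until play realigns: cooperate → 43(1+δ+…+δ^3); deviate → 49 + 6(δ+…+δ^3).
Cooperation is sustained iff (43−6)(δ+…+δ^3) ≥ 49−43.
δ+…+δ^3 = 8/9·(1−(8/9)^3)/(1−8/9) = 2.3813, and (49−43)/(43−6) = 0.1622.
2.3813 ≥ 0.1622, so cooperation is sustainable.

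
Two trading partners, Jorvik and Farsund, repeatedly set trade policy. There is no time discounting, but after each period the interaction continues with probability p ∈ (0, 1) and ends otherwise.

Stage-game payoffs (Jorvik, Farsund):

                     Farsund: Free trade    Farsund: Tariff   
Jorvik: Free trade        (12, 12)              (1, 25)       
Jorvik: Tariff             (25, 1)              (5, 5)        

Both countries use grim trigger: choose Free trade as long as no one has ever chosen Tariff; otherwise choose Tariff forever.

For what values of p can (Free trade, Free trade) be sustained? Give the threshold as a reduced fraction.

13/20

Expected cooperation value is 12 + p·12 + p²·12 + … = 12/(1−p); deviation gives 25 + p·5/(1−p).
12 ≥ 25(1−p) + 5p ⇒ 20p ≥ 13 ⇒ p ≥ 13/20.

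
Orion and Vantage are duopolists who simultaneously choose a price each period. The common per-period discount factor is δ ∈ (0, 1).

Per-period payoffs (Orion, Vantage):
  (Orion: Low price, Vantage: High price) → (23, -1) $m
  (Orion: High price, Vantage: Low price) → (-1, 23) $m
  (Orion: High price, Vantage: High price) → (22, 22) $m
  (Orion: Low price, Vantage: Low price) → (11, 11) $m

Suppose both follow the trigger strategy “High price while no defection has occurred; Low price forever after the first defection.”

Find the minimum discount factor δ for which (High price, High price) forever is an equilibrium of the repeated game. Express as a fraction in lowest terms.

One-period gain from deviating is 23 − 22 = 1. The loss is 22 − 11 = 11 in every subsequent period, with present value 11·δ/(1−δ).
Deviation is unprofitable when 11·δ/(1−δ) ≥ 1, i.e. δ/(1−δ) ≥ 1/11.
Equivalently δ ≥ 1/(1+11) = 1/12.

1/12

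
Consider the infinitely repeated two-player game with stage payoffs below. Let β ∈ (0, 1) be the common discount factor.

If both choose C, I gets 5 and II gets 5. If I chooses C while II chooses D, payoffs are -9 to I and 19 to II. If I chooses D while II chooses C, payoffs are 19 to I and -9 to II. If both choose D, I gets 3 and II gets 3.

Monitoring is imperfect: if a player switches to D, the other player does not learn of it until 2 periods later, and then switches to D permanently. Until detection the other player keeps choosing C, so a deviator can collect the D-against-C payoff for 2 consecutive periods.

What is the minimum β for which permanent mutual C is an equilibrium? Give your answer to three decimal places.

0.935

A deviator earns 19 for 2 periods, then 3 forever; cooperating earns 5 forever. Multiplying the IC by (1−β):
5 ≥ 19(1−β^2) + 3β^2, so 16·β^2 ≥ 14 and β^2 ≥ 7/8.
β ≥ (7/8)^(1/2) ≈ 0.935.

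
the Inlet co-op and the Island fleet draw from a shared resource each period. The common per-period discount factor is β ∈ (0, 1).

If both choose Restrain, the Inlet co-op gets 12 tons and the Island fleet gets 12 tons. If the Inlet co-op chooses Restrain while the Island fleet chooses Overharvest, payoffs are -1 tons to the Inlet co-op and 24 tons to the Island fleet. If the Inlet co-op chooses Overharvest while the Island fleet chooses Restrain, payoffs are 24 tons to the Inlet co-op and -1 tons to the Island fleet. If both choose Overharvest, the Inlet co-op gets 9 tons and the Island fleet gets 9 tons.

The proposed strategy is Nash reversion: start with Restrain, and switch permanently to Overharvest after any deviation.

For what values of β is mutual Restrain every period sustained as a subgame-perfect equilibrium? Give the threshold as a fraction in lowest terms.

Cooperation forever yields 12 each period: 12/(1−β).
Deviating yields 24 once, then 9 forever: 24 + 9β/(1−β).
No profitable deviation requires 12/(1−β) ≥ 24 + 9β/(1−β).
Multiplying by (1−β): 12 ≥ 24(1−β) + 9β = 24 − 15β.
So 15β ≥ 12, i.e. β ≥ 12/15 = 4/5.

4/5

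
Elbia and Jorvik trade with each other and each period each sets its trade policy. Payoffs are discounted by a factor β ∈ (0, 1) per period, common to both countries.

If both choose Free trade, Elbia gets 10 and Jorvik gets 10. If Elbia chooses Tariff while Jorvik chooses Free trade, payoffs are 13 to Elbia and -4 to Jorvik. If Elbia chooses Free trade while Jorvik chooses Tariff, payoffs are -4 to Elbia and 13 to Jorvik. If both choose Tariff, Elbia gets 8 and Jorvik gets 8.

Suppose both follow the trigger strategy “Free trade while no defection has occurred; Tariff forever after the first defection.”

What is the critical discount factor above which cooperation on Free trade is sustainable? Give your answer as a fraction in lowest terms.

One-period gain from deviating is 13 − 10 = 3. The loss is 10 − 8 = 2 in every subsequent period, with present value 2·β/(1−β).
Deviation is unprofitable when 2·β/(1−β) ≥ 3, i.e. β/(1−β) ≥ 3/2.
Equivalently β ≥ 3/(3+2) = 3/5.

3/5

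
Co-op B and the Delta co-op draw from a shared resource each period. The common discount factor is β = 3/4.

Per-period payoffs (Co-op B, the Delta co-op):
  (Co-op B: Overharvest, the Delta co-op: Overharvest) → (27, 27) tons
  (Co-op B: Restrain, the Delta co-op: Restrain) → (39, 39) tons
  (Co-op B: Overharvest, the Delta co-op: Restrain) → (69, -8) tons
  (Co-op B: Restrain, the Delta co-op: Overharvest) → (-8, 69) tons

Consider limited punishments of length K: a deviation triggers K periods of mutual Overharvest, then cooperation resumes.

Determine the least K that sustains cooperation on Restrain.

Need Σ_{k=1}^{K} β^k ≥ (69−39)/(39−27) = 2.5000 at β = 3/4.
At K = 6 the sum is 2.4661 < 2.5000; at K = 7 it is 2.5995 ≥ 2.5000.
So the minimum punishment length is K = 7.

7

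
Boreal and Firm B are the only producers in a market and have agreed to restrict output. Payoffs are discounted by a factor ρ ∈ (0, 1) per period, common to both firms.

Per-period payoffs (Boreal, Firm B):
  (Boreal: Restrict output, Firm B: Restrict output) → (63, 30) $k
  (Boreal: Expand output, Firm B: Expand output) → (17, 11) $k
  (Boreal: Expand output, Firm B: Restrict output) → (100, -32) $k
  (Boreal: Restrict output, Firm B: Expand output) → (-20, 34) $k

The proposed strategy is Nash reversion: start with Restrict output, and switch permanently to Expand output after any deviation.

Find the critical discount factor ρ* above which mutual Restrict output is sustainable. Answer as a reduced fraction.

For Boreal: deviation gain 100−63 = 37, per-period punishment loss 63−17 = 46. IC gives ρ ≥ 37/83.
For Firm B: gain 4, loss 19 per period, so ρ ≥ 4/23.
The tighter constraint is Boreal's, so cooperation needs ρ ≥ 37/83.

37/83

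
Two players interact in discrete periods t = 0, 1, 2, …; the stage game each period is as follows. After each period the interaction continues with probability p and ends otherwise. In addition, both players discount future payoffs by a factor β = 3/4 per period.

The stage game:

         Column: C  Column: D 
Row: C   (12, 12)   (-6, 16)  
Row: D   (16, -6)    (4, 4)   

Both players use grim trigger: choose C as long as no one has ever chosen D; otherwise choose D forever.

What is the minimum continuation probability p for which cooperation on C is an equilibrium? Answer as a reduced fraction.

4/9

Expected continuation weight on next period's payoff is β·p = 3/4·p, which plays the role of the discount factor.
Cooperation requires 3/4·p ≥ (16−12)/(16−4) = 1/3, hence p ≥ 4/9.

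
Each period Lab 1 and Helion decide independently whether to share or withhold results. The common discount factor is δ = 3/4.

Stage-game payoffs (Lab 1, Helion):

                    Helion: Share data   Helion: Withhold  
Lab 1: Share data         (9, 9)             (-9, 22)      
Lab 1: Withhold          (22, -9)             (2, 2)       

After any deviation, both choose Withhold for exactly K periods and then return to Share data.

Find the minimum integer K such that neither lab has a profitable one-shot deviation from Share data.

No profitable deviation requires (9−2)(δ+…+δ^K) ≥ 22−9, i.e. δ+…+δ^K ≥ 13/7 ≈ 1.8571.
With δ = 3/4, the partial sums are K=1: 0.7500, K=2: 1.3125, K=3: 1.7344, K=4: 2.0508.
K = 4 is the first length at which the sum reaches 1.8571.

4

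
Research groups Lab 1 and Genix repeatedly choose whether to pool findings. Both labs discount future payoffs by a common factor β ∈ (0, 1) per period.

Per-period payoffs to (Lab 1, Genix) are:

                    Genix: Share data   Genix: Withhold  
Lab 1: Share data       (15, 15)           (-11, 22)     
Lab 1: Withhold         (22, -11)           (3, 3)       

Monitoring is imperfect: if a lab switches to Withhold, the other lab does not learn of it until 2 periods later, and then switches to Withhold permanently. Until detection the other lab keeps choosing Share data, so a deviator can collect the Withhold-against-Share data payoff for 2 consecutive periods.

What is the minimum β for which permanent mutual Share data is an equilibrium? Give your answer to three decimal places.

0.607

The best deviation is to choose Withhold for all 2 undetected periods, earning 22 each, then 3 forever once detected.
Deviation value: 22(1−β^2)/(1−β) + 3β^2/(1−β); cooperation value: 15/(1−β).
IC: 15 ≥ 22(1−β^2) + 3β^2 = 22 − 19β^2.
So β^2 ≥ 7/19, giving β ≥ (7/19)^(1/2) ≈ 0.607.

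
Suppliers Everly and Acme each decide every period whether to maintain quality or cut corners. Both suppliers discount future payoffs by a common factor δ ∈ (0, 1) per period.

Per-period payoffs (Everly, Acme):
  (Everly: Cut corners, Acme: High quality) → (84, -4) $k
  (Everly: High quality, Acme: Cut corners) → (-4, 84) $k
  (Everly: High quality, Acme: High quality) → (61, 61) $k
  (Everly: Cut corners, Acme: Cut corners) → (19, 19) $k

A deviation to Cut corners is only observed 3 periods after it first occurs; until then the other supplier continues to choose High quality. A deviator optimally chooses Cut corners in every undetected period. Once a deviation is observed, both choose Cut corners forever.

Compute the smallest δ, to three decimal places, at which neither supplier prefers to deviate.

0.707

A deviator earns 84 for 3 periods, then 19 forever; cooperating earns 61 forever. Multiplying the IC by (1−δ):
61 ≥ 84(1−δ^3) + 19δ^3, so 65·δ^3 ≥ 23 and δ^3 ≥ 23/65.
δ ≥ (23/65)^(1/3) ≈ 0.707.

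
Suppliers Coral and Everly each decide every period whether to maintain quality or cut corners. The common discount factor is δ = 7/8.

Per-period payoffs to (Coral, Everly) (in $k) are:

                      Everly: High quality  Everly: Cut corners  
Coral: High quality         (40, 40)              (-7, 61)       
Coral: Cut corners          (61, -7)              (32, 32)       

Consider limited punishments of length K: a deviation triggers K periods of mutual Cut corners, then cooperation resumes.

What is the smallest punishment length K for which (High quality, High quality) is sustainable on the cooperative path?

4

IC: δ(1−δ^K)/(1−δ) ≥ (61−40)/(40−32) = 21/8.
With δ = 7/8: need 1 − δ^K ≥ 21/8·(1−7/8)/(7/8), i.e. δ^K ≤ 0.6250.
Since (7/8)^3 = 0.6699 and (7/8)^4 = 0.5862, the smallest such K is 4.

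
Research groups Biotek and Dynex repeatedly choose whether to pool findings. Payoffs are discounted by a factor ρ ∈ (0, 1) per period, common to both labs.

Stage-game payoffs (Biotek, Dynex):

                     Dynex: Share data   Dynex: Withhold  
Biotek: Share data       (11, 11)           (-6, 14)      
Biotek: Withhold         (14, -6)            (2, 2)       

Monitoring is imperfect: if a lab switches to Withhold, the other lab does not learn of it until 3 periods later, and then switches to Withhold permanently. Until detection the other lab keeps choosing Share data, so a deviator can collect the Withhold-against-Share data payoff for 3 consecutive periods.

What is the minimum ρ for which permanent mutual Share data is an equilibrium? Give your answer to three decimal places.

0.630

A deviator earns 14 for 3 periods, then 2 forever; cooperating earns 11 forever. Multiplying the IC by (1−ρ):
11 ≥ 14(1−ρ^3) + 2ρ^3, so 12·ρ^3 ≥ 3 and ρ^3 ≥ 1/4.
ρ ≥ (1/4)^(1/3) ≈ 0.630.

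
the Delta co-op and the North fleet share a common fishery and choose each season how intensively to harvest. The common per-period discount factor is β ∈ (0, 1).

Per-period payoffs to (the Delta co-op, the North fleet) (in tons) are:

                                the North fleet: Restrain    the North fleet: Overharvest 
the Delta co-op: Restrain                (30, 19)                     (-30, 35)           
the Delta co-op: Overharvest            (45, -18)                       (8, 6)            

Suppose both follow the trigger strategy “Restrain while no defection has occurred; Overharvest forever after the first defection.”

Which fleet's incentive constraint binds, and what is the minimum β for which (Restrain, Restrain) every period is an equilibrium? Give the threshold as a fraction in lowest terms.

the Delta co-op: cooperation gives 30 each period; deviation gives 45 once then 8 forever.
  30/(1−β) ≥ 45 + 8β/(1−β) ⇒ β ≥ 15/37.
the North fleet: cooperation gives 19 each period; deviation gives 35 once then 6 forever.
  β ≥ 16/29.
Both must hold, so the binding constraint is the North fleet's: β ≥ 16/29.

the North fleet; β ≥ 16/29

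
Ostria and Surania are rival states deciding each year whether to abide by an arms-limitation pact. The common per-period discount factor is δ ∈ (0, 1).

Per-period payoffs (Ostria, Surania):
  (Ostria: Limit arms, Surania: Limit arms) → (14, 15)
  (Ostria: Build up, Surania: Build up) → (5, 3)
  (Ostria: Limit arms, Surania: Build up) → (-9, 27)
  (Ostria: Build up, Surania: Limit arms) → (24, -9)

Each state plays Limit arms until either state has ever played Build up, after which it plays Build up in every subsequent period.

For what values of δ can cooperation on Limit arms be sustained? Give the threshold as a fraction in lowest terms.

10/19

For Ostria: deviation gain 24−14 = 10, per-period punishment loss 14−5 = 9. IC gives δ ≥ 10/19.
For Surania: gain 12, loss 12 per period, so δ ≥ 12/24 = 1/2.
The tighter constraint is Ostria's, so cooperation needs δ ≥ 10/19.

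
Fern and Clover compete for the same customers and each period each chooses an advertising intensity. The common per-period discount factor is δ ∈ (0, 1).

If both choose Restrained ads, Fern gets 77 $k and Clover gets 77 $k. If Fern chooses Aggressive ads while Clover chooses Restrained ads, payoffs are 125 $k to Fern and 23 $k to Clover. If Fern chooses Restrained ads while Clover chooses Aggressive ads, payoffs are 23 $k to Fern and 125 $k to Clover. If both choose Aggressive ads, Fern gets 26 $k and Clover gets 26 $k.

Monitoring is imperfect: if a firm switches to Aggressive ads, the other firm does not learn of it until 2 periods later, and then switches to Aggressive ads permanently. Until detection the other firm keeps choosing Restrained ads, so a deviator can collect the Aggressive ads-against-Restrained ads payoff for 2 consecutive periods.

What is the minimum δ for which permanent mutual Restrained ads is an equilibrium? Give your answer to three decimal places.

0.696

Deviating for the 2 undetected periods gains 125−77 = 48 per period over cooperation, then loses 77−26 = 51 per period forever once punishment starts.
Gain: 48(1 + δ + … + δ^1); loss: 51·δ^2/(1−δ).
No profitable deviation ⇔ 48(1−δ^2) ≤ 51·δ^2, i.e. δ^2 ≥ 48/(48+51) = 16/33.
Hence δ ≥ (16/33)^(1/2) ≈ 0.696.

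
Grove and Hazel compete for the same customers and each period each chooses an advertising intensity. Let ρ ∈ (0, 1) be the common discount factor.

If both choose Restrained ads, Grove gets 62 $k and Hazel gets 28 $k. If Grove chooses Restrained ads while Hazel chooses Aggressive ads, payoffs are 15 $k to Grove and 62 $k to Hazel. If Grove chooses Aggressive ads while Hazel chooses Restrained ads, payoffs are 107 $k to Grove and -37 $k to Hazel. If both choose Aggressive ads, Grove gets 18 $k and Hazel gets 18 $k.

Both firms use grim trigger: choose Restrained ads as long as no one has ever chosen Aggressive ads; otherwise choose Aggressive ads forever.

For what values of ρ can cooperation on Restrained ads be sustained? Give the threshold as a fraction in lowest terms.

Grove: cooperation gives 62 each period; deviation gives 107 once then 18 forever.
  62/(1−ρ) ≥ 107 + 18ρ/(1−ρ) ⇒ ρ ≥ 45/89.
Hazel: cooperation gives 28 each period; deviation gives 62 once then 18 forever.
  ρ ≥ 34/44 = 17/22.
Both must hold, so the binding constraint is Hazel's: ρ ≥ 17/22.

17/22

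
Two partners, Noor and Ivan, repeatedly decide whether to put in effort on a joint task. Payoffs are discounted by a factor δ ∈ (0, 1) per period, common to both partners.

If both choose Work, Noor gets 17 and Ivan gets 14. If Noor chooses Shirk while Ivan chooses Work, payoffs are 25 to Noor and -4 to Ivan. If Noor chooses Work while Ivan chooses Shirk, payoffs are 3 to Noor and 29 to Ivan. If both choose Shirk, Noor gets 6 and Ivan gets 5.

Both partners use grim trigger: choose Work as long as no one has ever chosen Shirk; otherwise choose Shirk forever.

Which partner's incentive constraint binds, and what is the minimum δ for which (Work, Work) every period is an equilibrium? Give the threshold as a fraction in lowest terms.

Ivan; δ ≥ 5/8

Noor: cooperation gives 17 each period; deviation gives 25 once then 6 forever.
  17/(1−δ) ≥ 25 + 6δ/(1−δ) ⇒ δ ≥ 8/19.
Ivan: cooperation gives 14 each period; deviation gives 29 once then 5 forever.
  δ ≥ 15/24 = 5/8.
Both must hold, so the binding constraint is Ivan's: δ ≥ 5/8.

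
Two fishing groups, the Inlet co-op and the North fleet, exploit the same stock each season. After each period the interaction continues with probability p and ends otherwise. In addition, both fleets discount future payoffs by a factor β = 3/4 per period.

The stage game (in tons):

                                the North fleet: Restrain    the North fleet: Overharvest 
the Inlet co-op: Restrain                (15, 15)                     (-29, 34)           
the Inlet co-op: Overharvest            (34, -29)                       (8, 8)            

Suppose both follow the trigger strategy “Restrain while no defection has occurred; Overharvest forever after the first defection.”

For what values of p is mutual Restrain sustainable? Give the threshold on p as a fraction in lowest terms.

Expected continuation weight on next period's payoff is β·p = 3/4·p, which plays the role of the discount factor.
Cooperation requires 3/4·p ≥ (34−15)/(34−8) = 19/26, hence p ≥ 38/39.

38/39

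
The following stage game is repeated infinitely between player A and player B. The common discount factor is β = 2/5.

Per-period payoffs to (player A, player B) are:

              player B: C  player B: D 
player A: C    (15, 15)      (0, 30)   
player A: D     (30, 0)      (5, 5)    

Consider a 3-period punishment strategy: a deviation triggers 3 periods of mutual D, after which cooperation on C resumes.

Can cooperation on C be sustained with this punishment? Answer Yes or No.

Comparing payoff streams over the 4 periods until play realigns: cooperate → 15(1+β+…+β^3); deviate → 30 + 5(β+…+β^3).
Cooperation is sustained iff (15−5)(β+…+β^3) ≥ 30−15.
β+…+β^3 = 2/5·(1−(2/5)^3)/(1−2/5) = 0.6240, and (30−15)/(15−5) = 1.5000.
0.6240 < 1.5000, so cooperation is not sustainable.

No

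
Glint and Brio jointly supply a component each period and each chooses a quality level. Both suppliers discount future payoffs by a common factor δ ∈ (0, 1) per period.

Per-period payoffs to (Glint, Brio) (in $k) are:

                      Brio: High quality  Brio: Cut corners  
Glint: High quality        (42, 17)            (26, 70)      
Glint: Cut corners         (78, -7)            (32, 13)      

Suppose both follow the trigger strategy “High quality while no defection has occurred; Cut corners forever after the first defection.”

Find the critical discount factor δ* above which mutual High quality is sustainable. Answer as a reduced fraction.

53/57

Glint: cooperation gives 42 each period; deviation gives 78 once then 32 forever.
  42/(1−δ) ≥ 78 + 32δ/(1−δ) ⇒ δ ≥ 36/46 = 18/23.
Brio: cooperation gives 17 each period; deviation gives 70 once then 13 forever.
  δ ≥ 53/57.
Both must hold, so the binding constraint is Brio's: δ ≥ 53/57.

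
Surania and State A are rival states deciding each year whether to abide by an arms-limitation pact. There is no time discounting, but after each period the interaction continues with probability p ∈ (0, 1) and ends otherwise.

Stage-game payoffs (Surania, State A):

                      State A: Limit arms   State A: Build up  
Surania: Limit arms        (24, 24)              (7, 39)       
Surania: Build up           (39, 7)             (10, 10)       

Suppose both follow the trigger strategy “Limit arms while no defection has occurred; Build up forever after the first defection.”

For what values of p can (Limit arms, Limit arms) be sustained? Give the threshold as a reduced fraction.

15/29

With no time discounting, the continuation probability p plays the role of the discount factor.
Grim-trigger IC: 24/(1−p) ≥ 39 + 10p/(1−p) ⇒ p ≥ (39−24)/(39−10) = 15/29.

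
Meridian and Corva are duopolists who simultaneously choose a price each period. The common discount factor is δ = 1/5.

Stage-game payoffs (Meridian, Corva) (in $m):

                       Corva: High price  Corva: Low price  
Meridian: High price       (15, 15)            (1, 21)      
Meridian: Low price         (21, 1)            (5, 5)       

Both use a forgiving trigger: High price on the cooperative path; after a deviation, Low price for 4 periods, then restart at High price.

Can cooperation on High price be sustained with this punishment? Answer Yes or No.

IC: δ+…+δ^4 ≥ (21−15)/(15−5) = 3/5.
At δ = 1/5: partial sum = 0.2496 < 0.6000. Cooperation not sustainable.

No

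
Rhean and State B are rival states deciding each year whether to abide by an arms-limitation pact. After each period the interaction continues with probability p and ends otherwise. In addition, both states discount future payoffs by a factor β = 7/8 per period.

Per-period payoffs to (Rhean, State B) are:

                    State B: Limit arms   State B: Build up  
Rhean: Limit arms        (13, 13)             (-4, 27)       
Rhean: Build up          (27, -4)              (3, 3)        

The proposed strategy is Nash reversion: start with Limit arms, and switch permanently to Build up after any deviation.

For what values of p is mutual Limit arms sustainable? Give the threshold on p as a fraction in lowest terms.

2/3

Expected continuation weight on next period's payoff is β·p = 7/8·p, which plays the role of the discount factor.
Cooperation requires 7/8·p ≥ (27−13)/(27−3) = 7/12, hence p ≥ 2/3.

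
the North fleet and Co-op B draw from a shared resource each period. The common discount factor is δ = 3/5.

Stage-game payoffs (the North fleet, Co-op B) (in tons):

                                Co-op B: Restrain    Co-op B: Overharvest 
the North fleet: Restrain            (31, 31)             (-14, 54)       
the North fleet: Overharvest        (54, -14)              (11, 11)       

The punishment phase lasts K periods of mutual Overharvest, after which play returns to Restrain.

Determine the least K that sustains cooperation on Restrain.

No profitable deviation requires (31−11)(δ+…+δ^K) ≥ 54−31, i.e. δ+…+δ^K ≥ 23/20 ≈ 1.1500.
With δ = 3/5, the partial sums are K=1: 0.6000, K=2: 0.9600, K=3: 1.1760.
K = 3 is the first length at which the sum reaches 1.1500.

3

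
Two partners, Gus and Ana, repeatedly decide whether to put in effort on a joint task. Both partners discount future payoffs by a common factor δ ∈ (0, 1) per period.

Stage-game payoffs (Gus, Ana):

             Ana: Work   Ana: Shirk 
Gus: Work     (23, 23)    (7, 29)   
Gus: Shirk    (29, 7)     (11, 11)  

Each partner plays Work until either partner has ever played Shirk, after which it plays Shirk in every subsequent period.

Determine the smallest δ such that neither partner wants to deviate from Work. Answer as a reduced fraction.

One-period gain from deviating is 29 − 23 = 6. The loss is 23 − 11 = 12 in every subsequent period, with present value 12·δ/(1−δ).
Deviation is unprofitable when 12·δ/(1−δ) ≥ 6, i.e. δ/(1−δ) ≥ 1/2.
Equivalently δ ≥ 6/(6+12) = 1/3.

1/3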